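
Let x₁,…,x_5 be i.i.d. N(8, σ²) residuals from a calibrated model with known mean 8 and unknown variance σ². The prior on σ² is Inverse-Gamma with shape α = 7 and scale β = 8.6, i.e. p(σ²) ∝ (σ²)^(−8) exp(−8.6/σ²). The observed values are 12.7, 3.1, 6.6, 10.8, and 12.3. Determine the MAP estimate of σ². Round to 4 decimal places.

Sum of squared deviations about the known mean: SS = (12.7−8)² + (3.1−8)² + (6.6−8)² + (10.8−8)² + (12.3−8)² = 74.39.
The Normal likelihood contributes (σ²)^(−n/2) exp(−SS/(2σ²)), so the posterior is Inverse-Gamma(α + n/2, β + SS/2) = Inverse-Gamma(9.5, 45.795).
The mode of Inverse-Gamma(a, b) is b/(a+1) = 45.795/10.5 ≈ 4.3614.

σ̂²_MAP = 4.3614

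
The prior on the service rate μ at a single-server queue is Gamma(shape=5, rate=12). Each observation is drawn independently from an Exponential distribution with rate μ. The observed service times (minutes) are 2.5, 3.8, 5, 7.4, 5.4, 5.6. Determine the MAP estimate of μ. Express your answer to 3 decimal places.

The Exponential(rate=μ) likelihood is ∝ μ^n e^(−μΣtᵢ). Here n = 6 and Σtᵢ = 2.5 + 3.8 + 5 + 7.4 + 5.4 + 5.6 = 29.7.
Posterior ∝ μ^4e^(−12μ) · μ^6e^(−29.7μ) = μ^10e^(−41.7μ), i.e. Gamma(11, 41.7).
Mode = (a−1)/b = 10/41.7 ≈ 0.240.

μ̂_MAP = 0.240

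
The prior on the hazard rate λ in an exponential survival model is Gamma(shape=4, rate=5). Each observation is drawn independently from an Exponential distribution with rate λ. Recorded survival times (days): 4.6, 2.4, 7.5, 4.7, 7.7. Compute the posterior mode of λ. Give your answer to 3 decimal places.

λ̂_MAP = 0.251

The Exponential(rate=λ) likelihood is ∝ λ^n e^(−λΣtᵢ). Here n = 5 and Σtᵢ = 4.6 + 2.4 + 7.5 + 4.7 + 7.7 = 26.9.
Posterior ∝ λ^3e^(−5λ) · λ^5e^(−26.9λ) = λ^8e^(−31.9λ), i.e. Gamma(9, 31.9).
Mode = (a−1)/b = 8/31.9 ≈ 0.251.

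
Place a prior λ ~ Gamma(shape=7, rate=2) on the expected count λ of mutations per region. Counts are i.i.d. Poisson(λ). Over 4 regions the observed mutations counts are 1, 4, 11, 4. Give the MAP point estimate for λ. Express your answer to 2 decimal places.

λ̂_MAP = 4.33

Σxᵢ = 1+4+11+4 = 20, with n = 4.
Posterior ∝ λ^6e^(−2λ) · λ^20e^(−4λ) = λ^26e^(−6λ), i.e. Gamma(shape=27, rate=6).
The mode of a Gamma(a, b) with a ≥ 1 (shape–rate) is (a−1)/b = 26/6 ≈ 4.33.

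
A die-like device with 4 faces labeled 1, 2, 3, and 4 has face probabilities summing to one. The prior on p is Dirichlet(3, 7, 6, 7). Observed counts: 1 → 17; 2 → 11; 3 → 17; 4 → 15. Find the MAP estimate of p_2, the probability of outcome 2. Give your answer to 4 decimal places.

MAP estimate: 0.2152

The posterior is Dirichlet(αᵢ + nᵢ) = Dirichlet(20, 18, 23, 22).
For a Dirichlet(a₁,…,a_K) with all aᵢ > 1, the mode has j-th component (aⱼ − 1)/(Σaᵢ − K).
Here Σaᵢ = 83 and K = 4, so p_2 = (18 − 1)/(83 − 4) = 17/79 ≈ 0.2152.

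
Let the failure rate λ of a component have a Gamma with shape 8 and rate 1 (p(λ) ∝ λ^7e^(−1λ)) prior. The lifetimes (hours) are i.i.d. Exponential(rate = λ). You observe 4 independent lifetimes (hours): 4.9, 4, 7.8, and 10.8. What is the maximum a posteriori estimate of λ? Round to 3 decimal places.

λ̂_MAP = 0.386

The Exponential(rate=λ) likelihood is ∝ λ^n e^(−λΣtᵢ). Here n = 4 and Σtᵢ = 4.9 + 4 + 7.8 + 10.8 = 27.5.
Posterior ∝ λ^7e^(−1λ) · λ^4e^(−27.5λ) = λ^11e^(−28.5λ), i.e. Gamma(12, 28.5).
Mode = (a−1)/b = 11/28.5 ≈ 0.386.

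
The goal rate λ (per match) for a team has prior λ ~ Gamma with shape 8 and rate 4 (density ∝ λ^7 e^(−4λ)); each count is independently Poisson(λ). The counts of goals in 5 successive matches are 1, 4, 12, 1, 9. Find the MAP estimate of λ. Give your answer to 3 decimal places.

Σxᵢ = 1+4+12+1+9 = 27, with n = 5.
Posterior ∝ λ^7e^(−4λ) · λ^27e^(−5λ) = λ^34e^(−9λ), i.e. Gamma(shape=35, rate=9).
The mode of a Gamma(a, b) with a ≥ 1 (shape–rate) is (a−1)/b = 34/9 ≈ 3.778.

λ̂_MAP = 3.778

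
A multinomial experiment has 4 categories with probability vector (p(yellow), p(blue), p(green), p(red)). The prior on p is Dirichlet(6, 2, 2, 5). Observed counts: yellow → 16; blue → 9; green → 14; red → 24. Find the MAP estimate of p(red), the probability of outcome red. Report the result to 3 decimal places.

MAP estimate of p(red) = 0.378

The posterior is Dirichlet(αᵢ + nᵢ) = Dirichlet(22, 11, 16, 29).
For a Dirichlet(a₁,…,a_K) with all aᵢ > 1, the mode has j-th component (aⱼ − 1)/(Σaᵢ − K).
Here Σaᵢ = 78 and K = 4, so p(red) = (29 − 1)/(78 − 4) = 28/74 ≈ 0.378.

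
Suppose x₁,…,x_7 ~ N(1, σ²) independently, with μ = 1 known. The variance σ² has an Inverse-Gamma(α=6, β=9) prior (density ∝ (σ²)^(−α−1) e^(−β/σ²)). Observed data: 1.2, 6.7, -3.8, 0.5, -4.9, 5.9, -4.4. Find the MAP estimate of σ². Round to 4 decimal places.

Sum of squared deviations about the known mean: SS = (1.2−1)² + (6.7−1)² + (-3.8−1)² + (0.5−1)² + (-4.9−1)² + (5.9−1)² + (-4.4−1)² = 143.8.
The Normal likelihood contributes (σ²)^(−n/2) exp(−SS/(2σ²)), so the posterior is Inverse-Gamma(α + n/2, β + SS/2) = Inverse-Gamma(9.5, 80.9).
The mode of Inverse-Gamma(a, b) is b/(a+1) = 80.9/10.5 ≈ 7.7048.

σ̂²_MAP = 7.7048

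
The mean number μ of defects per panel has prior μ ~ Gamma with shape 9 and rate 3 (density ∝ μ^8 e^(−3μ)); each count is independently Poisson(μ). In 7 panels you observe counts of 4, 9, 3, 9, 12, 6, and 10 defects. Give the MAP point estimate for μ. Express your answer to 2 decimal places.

Σxᵢ = 4+9+3+9+12+6+10 = 53, with n = 7.
Posterior ∝ μ^8e^(−3μ) · μ^53e^(−7μ) = μ^61e^(−10μ), i.e. Gamma(shape=62, rate=10).
The mode of a Gamma(a, b) with a ≥ 1 (shape–rate) is (a−1)/b = 61/10 ≈ 6.10.

μ̂_MAP = 6.10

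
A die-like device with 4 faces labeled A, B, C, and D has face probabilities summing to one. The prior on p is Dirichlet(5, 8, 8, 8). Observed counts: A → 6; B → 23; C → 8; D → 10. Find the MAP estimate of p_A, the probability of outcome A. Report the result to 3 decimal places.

The posterior is Dirichlet(αᵢ + nᵢ) = Dirichlet(11, 31, 16, 18).
For a Dirichlet(a₁,…,a_K) with all aᵢ > 1, the mode has j-th component (aⱼ − 1)/(Σaᵢ − K).
Here Σaᵢ = 76 and K = 4, so p_A = (11 − 1)/(76 − 4) = 10/72 ≈ 0.139.

MAP estimate of p_A = 0.139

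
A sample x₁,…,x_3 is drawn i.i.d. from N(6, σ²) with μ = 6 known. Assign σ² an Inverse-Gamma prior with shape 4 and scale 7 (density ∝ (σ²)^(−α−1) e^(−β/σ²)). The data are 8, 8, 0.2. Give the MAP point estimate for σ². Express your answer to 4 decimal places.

σ̂²_MAP = 4.2800

Sum of squared deviations about the known mean: SS = (8−6)² + (8−6)² + (0.2−6)² = 41.64.
The Normal likelihood contributes (σ²)^(−n/2) exp(−SS/(2σ²)), so the posterior is Inverse-Gamma(α + n/2, β + SS/2) = Inverse-Gamma(5.5, 27.82).
The mode of Inverse-Gamma(a, b) is b/(a+1) = 27.82/6.5 ≈ 4.2800.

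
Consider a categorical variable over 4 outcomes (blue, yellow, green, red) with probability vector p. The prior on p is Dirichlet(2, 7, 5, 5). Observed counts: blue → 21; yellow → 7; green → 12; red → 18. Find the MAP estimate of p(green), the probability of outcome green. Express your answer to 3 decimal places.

The posterior is Dirichlet(αᵢ + nᵢ) = Dirichlet(23, 14, 17, 23).
For a Dirichlet(a₁,…,a_K) with all aᵢ > 1, the mode has j-th component (aⱼ − 1)/(Σaᵢ − K).
Here Σaᵢ = 77 and K = 4, so p(green) = (17 − 1)/(77 − 4) = 16/73 ≈ 0.219.

MAP estimate of p(green) = 0.219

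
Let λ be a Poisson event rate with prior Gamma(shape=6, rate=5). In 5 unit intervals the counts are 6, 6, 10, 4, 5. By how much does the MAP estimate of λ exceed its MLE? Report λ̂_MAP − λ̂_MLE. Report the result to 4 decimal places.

Σxᵢ = 31. Posterior is Gamma(37, 10); MAP = (37−1)/10 = 36/10 ≈ 3.60000.
MLE = x̄ = 31/5 ≈ 6.20000.
Difference = 36/10 − 31/5 = -13/5 ≈ -2.6000.

MAP − MLE = -2.6000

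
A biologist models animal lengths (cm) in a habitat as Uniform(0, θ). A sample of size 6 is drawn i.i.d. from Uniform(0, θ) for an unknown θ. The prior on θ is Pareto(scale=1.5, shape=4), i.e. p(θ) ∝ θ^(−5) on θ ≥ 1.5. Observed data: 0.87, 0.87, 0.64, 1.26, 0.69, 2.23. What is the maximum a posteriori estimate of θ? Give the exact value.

θ̂_MAP = 2.23

The Uniform(0, θ) likelihood is θ^(−n) for θ ≥ max(xᵢ), zero otherwise. Here max(xᵢ) = 2.23.
Posterior ∝ θ^(−5) · θ^(−6) = θ^(−11) on θ ≥ max(1.5, 2.23) = 2.23.
This density is strictly decreasing in θ, so the posterior mode lies at the lower boundary of the support.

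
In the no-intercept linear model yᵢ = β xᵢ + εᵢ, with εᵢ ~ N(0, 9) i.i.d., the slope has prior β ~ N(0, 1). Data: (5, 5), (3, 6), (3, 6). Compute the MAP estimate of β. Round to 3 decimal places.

β̂_MAP = 1.173

log p(β | y) = −Σ(yᵢ − βxᵢ)²/(2·9) − β²/(2·1) + const.
Setting the derivative to zero: Σxᵢ(yᵢ − βxᵢ)/9 − β/1 = 0, so β = Σxᵢyᵢ / (Σxᵢ² + σ²/τ²).
Σxᵢyᵢ = 5·5 + 3·6 + 3·6 = 61; Σxᵢ² = 43; σ²/τ² = 9.
β̂_MAP = 61 / (43 + 9) = 61/52 ≈ 1.173.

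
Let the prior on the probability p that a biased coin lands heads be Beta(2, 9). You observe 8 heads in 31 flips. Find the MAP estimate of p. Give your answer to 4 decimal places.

p̂_MAP = 0.2250

Prior: Beta(2, 9).
Data: 8 successes in 31 trials. The binomial likelihood contributes p^8(1−p)^23, so the posterior is Beta(2+8, 9+23) = Beta(10, 32).
For Beta(a, b) with a, b > 1 the mode is (a−1)/(a+b−2) = 9/40 ≈ 0.2250.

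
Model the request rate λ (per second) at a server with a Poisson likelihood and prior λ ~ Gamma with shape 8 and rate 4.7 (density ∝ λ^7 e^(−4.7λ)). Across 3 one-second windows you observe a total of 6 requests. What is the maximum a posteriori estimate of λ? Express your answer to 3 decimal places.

λ̂_MAP = 1.688

Σxᵢ = 6, n = 3.
Posterior ∝ λ^7e^(−4.7λ) · λ^6e^(−3λ) = λ^13e^(−7.7λ), i.e. Gamma(shape=14, rate=7.7).
The mode of a Gamma(a, b) with a ≥ 1 (shape–rate) is (a−1)/b = 13/7.7 ≈ 1.688.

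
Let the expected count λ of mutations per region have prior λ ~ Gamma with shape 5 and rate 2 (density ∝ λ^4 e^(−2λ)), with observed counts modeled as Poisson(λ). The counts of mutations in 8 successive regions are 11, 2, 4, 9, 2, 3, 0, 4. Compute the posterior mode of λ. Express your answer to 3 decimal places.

λ̂_MAP = 3.900

Σxᵢ = 11+2+4+9+2+3+0+4 = 35, with n = 8.
Posterior ∝ λ^4e^(−2λ) · λ^35e^(−8λ) = λ^39e^(−10λ), i.e. Gamma(shape=40, rate=10).
The mode of a Gamma(a, b) with a ≥ 1 (shape–rate) is (a−1)/b = 39/10 ≈ 3.900.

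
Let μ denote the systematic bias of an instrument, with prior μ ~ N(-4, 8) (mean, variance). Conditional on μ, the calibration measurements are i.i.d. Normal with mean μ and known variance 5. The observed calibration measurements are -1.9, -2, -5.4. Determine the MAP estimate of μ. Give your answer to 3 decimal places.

μ̂_MAP = -3.255

n = 3; x̄ = ((-1.9) + (-2) + (-5.4))/3 = -9.3/3 = -3.1.
For a Normal prior and Normal likelihood with known variance, the posterior is Normal; its mode equals its mean, the precision-weighted average.
Prior precision 1/σ₀² = 1/8 = 0.125; data precision n/σ² = 3/5 = 0.6.
μ̂ = (0.125·(-4) + 0.6·(-3.1)) / (0.125 + 0.6) = (-2.36)/0.725 = -472/145 ≈ -3.255.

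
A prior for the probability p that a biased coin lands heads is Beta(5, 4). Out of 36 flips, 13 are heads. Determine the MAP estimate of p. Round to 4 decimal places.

Prior: Beta(5, 4).
Data: 13 successes in 36 trials. The binomial likelihood contributes p^13(1−p)^23, so the posterior is Beta(5+13, 4+23) = Beta(18, 27).
For Beta(a, b) with a, b > 1 the mode is (a−1)/(a+b−2) = 17/43 ≈ 0.3953.

p̂_MAP = 0.3953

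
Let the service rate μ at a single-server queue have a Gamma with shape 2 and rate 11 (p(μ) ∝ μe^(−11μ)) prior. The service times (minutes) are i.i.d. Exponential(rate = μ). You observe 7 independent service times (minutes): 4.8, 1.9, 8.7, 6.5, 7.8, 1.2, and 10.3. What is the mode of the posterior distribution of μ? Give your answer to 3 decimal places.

The Exponential(rate=μ) likelihood is ∝ μ^n e^(−μΣtᵢ). Here n = 7 and Σtᵢ = 4.8 + 1.9 + 8.7 + 6.5 + 7.8 + 1.2 + 10.3 = 41.2.
Posterior ∝ μe^(−11μ) · μ^7e^(−41.2μ) = μ^8e^(−52.2μ), i.e. Gamma(9, 52.2).
Mode = (a−1)/b = 8/52.2 ≈ 0.153.

μ̂_MAP = 0.153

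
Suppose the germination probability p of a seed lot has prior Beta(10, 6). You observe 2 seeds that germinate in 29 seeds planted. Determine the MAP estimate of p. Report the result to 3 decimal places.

Prior: Beta(10, 6).
Data: 2 successes in 29 trials. The binomial likelihood contributes p^2(1−p)^27, so the posterior is Beta(10+2, 6+27) = Beta(12, 33).
For Beta(a, b) with a, b > 1 the mode is (a−1)/(a+b−2) = 11/43 ≈ 0.256.

p̂_MAP = 0.256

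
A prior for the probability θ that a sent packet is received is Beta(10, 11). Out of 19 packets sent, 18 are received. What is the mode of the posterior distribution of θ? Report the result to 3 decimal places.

θ̂_MAP = 0.711

Prior: Beta(10, 11).
Data: 18 successes in 19 trials. The binomial likelihood contributes θ^18(1−θ)^1, so the posterior is Beta(10+18, 11+1) = Beta(28, 12).
For Beta(a, b) with a, b > 1 the mode is (a−1)/(a+b−2) = 27/38 ≈ 0.711.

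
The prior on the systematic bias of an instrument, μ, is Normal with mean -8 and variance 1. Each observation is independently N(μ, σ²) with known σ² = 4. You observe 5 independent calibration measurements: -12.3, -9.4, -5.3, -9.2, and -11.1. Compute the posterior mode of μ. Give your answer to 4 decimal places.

n = 5; x̄ = ((-12.3) + (-9.4) + (-5.3) + (-9.2) + (-11.1))/5 = -47.3/5 = -9.46.
For a Normal prior and Normal likelihood with known variance, the posterior is Normal; its mode equals its mean, the precision-weighted average.
Prior precision 1/σ₀² = 1/1 = 1; data precision n/σ² = 5/4 = 1.25.
μ̂ = (1·(-8) + 1.25·(-9.46)) / (1 + 1.25) = (-19.825)/2.25 = -793/90 ≈ -8.8111.

μ̂_MAP = -8.8111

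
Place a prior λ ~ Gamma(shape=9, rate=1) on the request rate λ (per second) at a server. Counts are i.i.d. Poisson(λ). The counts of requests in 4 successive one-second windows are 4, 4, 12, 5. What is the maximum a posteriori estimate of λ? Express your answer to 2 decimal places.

Σxᵢ = 4+4+12+5 = 25, with n = 4.
Posterior ∝ λ^8e^(−1λ) · λ^25e^(−4λ) = λ^33e^(−5λ), i.e. Gamma(shape=34, rate=5).
The mode of a Gamma(a, b) with a ≥ 1 (shape–rate) is (a−1)/b = 33/5 ≈ 6.60.

λ̂_MAP = 6.60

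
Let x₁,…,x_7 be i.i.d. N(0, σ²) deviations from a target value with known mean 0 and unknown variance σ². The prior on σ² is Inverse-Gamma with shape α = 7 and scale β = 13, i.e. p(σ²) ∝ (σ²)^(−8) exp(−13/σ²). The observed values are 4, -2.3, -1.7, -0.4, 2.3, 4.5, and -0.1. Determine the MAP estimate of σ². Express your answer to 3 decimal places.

Sum of squared deviations about the known mean: SS = (4−0)² + (-2.3−0)² + (-1.7−0)² + (-0.4−0)² + (2.3−0)² + (4.5−0)² + (-0.1−0)² = 49.89.
The Normal likelihood contributes (σ²)^(−n/2) exp(−SS/(2σ²)), so the posterior is Inverse-Gamma(α + n/2, β + SS/2) = Inverse-Gamma(10.5, 37.945).
The mode of Inverse-Gamma(a, b) is b/(a+1) = 37.945/11.5 ≈ 3.300.

σ̂²_MAP = 3.300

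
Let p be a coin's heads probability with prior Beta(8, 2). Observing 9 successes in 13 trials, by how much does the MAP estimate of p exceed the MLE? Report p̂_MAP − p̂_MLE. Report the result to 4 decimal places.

MAP − MLE = 0.0696

Posterior is Beta(17, 6); MAP = (17−1)/(23−2) = 16/21 ≈ 0.76190.
MLE ignores the prior: p̂_MLE = k/n = 9/13 ≈ 0.69231.
Difference = 16/21 − 9/13 = 19/273 ≈ 0.0696.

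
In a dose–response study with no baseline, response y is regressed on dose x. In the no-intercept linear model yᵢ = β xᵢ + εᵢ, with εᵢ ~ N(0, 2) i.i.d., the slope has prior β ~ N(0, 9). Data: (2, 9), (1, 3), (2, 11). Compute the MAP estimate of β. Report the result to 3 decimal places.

β̂_MAP = 4.663

log p(β | y) = −Σ(yᵢ − βxᵢ)²/(2·2) − β²/(2·9) + const.
Setting the derivative to zero: Σxᵢ(yᵢ − βxᵢ)/2 − β/9 = 0, so β = Σxᵢyᵢ / (Σxᵢ² + σ²/τ²).
Σxᵢyᵢ = 2·9 + 1·3 + 2·11 = 43; Σxᵢ² = 9; σ²/τ² = 2/9.
β̂_MAP = 43 / (9 + 2/9) = 43/(83/9) = 387/83 ≈ 4.663.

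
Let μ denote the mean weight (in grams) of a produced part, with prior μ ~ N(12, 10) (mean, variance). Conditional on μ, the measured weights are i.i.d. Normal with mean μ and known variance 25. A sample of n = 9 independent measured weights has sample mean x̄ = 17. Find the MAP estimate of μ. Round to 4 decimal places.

n = 9, x̄ = 17.
For a Normal prior and Normal likelihood with known variance, the posterior is Normal; its mode equals its mean, the precision-weighted average.
Prior precision 1/σ₀² = 1/10 = 0.1; data precision n/σ² = 9/25 = 0.36.
μ̂ = (0.1·12 + 0.36·17) / (0.1 + 0.36) = 7.32/0.46 = 366/23 ≈ 15.9130.

μ̂_MAP = 15.9130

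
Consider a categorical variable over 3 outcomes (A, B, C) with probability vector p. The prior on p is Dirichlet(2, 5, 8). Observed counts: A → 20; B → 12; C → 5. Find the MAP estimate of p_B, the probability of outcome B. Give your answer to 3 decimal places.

MAP estimate of p_B = 0.327

The posterior is Dirichlet(αᵢ + nᵢ) = Dirichlet(22, 17, 13).
For a Dirichlet(a₁,…,a_K) with all aᵢ > 1, the mode has j-th component (aⱼ − 1)/(Σaᵢ − K).
Here Σaᵢ = 52 and K = 3, so p_B = (17 − 1)/(52 − 3) = 16/49 ≈ 0.327.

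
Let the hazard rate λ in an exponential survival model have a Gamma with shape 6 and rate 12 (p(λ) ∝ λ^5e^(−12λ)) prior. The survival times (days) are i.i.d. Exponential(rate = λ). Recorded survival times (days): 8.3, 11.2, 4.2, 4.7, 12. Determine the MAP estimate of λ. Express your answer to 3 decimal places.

λ̂_MAP = 0.191

The Exponential(rate=λ) likelihood is ∝ λ^n e^(−λΣtᵢ). Here n = 5 and Σtᵢ = 8.3 + 11.2 + 4.2 + 4.7 + 12 = 40.4.
Posterior ∝ λ^5e^(−12λ) · λ^5e^(−40.4λ) = λ^10e^(−52.4λ), i.e. Gamma(11, 52.4).
Mode = (a−1)/b = 10/52.4 ≈ 0.191.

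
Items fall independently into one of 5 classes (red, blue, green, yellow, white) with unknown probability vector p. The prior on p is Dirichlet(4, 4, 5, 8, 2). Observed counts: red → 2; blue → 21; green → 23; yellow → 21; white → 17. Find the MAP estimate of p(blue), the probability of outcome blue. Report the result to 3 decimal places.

MAP estimate of p(blue) = 0.235

The posterior is Dirichlet(αᵢ + nᵢ) = Dirichlet(6, 25, 28, 29, 19).
For a Dirichlet(a₁,…,a_K) with all aᵢ > 1, the mode has j-th component (aⱼ − 1)/(Σaᵢ − K).
Here Σaᵢ = 107 and K = 5, so p(blue) = (25 − 1)/(107 − 5) = 24/102 ≈ 0.235.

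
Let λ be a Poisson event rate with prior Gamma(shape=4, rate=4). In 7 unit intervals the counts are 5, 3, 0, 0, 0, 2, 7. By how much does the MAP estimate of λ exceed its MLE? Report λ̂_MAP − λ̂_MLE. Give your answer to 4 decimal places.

Σxᵢ = 17. Posterior is Gamma(21, 11); MAP = (21−1)/11 = 20/11 ≈ 1.81818.
MLE = x̄ = 17/7 ≈ 2.42857.
Difference = 20/11 − 17/7 = -47/77 ≈ -0.6104.

MAP − MLE = -0.6104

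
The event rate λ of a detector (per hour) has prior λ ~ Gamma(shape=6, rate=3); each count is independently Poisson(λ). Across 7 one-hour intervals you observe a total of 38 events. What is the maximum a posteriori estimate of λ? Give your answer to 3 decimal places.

Σxᵢ = 38, n = 7.
Posterior ∝ λ^5e^(−3λ) · λ^38e^(−7λ) = λ^43e^(−10λ), i.e. Gamma(shape=44, rate=10).
The mode of a Gamma(a, b) with a ≥ 1 (shape–rate) is (a−1)/b = 43/10 ≈ 4.300.

λ̂_MAP = 4.300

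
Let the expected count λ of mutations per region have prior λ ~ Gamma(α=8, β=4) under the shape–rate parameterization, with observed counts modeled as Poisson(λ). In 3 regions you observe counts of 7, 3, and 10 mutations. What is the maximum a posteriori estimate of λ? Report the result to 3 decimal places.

λ̂_MAP = 3.857

Σxᵢ = 7+3+10 = 20, with n = 3.
Posterior ∝ λ^7e^(−4λ) · λ^20e^(−3λ) = λ^27e^(−7λ), i.e. Gamma(shape=28, rate=7).
The mode of a Gamma(a, b) with a ≥ 1 (shape–rate) is (a−1)/b = 27/7 ≈ 3.857.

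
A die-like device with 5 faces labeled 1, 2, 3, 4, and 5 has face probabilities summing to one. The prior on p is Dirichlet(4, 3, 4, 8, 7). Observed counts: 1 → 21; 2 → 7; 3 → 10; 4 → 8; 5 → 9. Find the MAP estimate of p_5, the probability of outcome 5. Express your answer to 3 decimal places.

MAP estimate: 0.197

The posterior is Dirichlet(αᵢ + nᵢ) = Dirichlet(25, 10, 14, 16, 16).
For a Dirichlet(a₁,…,a_K) with all aᵢ > 1, the mode has j-th component (aⱼ − 1)/(Σaᵢ − K).
Here Σaᵢ = 81 and K = 5, so p_5 = (16 − 1)/(81 − 5) = 15/76 ≈ 0.197.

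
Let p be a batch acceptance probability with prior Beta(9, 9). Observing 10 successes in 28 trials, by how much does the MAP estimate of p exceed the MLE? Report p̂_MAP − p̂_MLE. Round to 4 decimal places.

Posterior is Beta(19, 27); MAP = (19−1)/(46−2) = 18/44 ≈ 0.40909.
MLE ignores the prior: p̂_MLE = k/n = 10/28 ≈ 0.35714.
Difference = 18/44 − 10/28 = 4/77 ≈ 0.0519.

MAP − MLE = 0.0519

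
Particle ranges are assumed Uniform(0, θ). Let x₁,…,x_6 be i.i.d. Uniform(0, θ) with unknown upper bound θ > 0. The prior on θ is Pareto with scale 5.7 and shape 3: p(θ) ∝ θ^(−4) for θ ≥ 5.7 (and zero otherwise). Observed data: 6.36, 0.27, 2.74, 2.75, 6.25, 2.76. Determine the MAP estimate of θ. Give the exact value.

θ̂_MAP = 6.36

The Uniform(0, θ) likelihood is θ^(−n) for θ ≥ max(xᵢ), zero otherwise. Here max(xᵢ) = 6.36.
Posterior ∝ θ^(−4) · θ^(−6) = θ^(−10) on θ ≥ max(5.7, 6.36) = 6.36.
This density is strictly decreasing in θ, so the posterior mode lies at the lower boundary of the support.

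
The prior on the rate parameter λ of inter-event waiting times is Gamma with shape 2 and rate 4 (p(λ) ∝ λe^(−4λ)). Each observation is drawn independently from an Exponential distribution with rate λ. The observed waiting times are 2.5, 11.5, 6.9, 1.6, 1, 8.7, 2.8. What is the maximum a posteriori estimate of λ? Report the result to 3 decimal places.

λ̂_MAP = 0.205

The Exponential(rate=λ) likelihood is ∝ λ^n e^(−λΣtᵢ). Here n = 7 and Σtᵢ = 2.5 + 11.5 + 6.9 + 1.6 + 1 + 8.7 + 2.8 = 35.
Posterior ∝ λe^(−4λ) · λ^7e^(−35λ) = λ^8e^(−39λ), i.e. Gamma(9, 39).
Mode = (a−1)/b = 8/39 ≈ 0.205.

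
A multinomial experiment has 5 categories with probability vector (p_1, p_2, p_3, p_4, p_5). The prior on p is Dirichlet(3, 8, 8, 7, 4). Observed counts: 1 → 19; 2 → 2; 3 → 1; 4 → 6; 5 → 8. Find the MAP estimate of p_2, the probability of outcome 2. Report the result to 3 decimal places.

MAP estimate: 0.148

The posterior is Dirichlet(αᵢ + nᵢ) = Dirichlet(22, 10, 9, 13, 12).
For a Dirichlet(a₁,…,a_K) with all aᵢ > 1, the mode has j-th component (aⱼ − 1)/(Σaᵢ − K).
Here Σaᵢ = 66 and K = 5, so p_2 = (10 − 1)/(66 − 5) = 9/61 ≈ 0.148.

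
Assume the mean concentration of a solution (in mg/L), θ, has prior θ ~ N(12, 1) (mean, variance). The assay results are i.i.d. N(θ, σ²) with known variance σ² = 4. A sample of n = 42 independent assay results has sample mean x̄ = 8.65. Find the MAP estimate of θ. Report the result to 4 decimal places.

n = 42, x̄ = 8.65.
For a Normal prior and Normal likelihood with known variance, the posterior is Normal; its mode equals its mean, the precision-weighted average.
Prior precision 1/σ₀² = 1/1 = 1; data precision n/σ² = 42/4 = 10.5.
θ̂ = (1·12 + 10.5·8.65) / (1 + 10.5) = 102.825/11.5 = 4113/460 ≈ 8.9413.

θ̂_MAP = 8.9413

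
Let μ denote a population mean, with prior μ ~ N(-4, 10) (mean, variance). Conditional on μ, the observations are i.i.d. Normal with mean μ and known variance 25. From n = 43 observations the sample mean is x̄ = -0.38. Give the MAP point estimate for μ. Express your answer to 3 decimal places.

n = 43, x̄ = -0.38.
For a Normal prior and Normal likelihood with known variance, the posterior is Normal; its mode equals its mean, the precision-weighted average.
Prior precision 1/σ₀² = 1/10 = 0.1; data precision n/σ² = 43/25 = 1.72.
μ̂ = (0.1·(-4) + 1.72·(-0.38)) / (0.1 + 1.72) = (-1.0536)/1.82 = -1317/2275 ≈ -0.579.

μ̂_MAP = -0.579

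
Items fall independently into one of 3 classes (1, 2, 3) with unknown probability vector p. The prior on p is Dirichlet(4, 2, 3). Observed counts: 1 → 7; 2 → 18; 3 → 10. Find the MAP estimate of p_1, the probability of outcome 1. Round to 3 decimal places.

MAP estimate: 0.244

The posterior is Dirichlet(αᵢ + nᵢ) = Dirichlet(11, 20, 13).
For a Dirichlet(a₁,…,a_K) with all aᵢ > 1, the mode has j-th component (aⱼ − 1)/(Σaᵢ − K).
Here Σaᵢ = 44 and K = 3, so p_1 = (11 − 1)/(44 − 3) = 10/41 ≈ 0.244.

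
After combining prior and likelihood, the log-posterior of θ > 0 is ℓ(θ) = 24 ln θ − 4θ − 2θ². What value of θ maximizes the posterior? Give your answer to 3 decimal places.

θ̂_MAP = 2.000

ℓ'(θ) = 24/θ − 4 − 4θ. Setting this to zero and multiplying by θ: 4θ² + 4θ − 24 = 0.
θ = (−4 + √(4² + 4·4·24)) / (2·4) = (−4 + √400) / 8 = (−4 + 20)/8 = 2.
ℓ''(θ) = −24/θ² − 4 < 0, confirming a maximum.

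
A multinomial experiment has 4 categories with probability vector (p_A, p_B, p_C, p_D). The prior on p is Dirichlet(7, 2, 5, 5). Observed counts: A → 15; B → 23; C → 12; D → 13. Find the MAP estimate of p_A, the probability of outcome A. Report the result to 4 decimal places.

MAP estimate of p_A = 0.2692

The posterior is Dirichlet(αᵢ + nᵢ) = Dirichlet(22, 25, 17, 18).
For a Dirichlet(a₁,…,a_K) with all aᵢ > 1, the mode has j-th component (aⱼ − 1)/(Σaᵢ − K).
Here Σaᵢ = 82 and K = 4, so p_A = (22 − 1)/(82 − 4) = 21/78 ≈ 0.2692.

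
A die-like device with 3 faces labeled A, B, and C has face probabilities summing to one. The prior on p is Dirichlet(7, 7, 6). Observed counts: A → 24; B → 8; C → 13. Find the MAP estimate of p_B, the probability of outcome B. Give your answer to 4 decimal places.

MAP estimate of p_B = 0.2258

The posterior is Dirichlet(αᵢ + nᵢ) = Dirichlet(31, 15, 19).
For a Dirichlet(a₁,…,a_K) with all aᵢ > 1, the mode has j-th component (aⱼ − 1)/(Σaᵢ − K).
Here Σaᵢ = 65 and K = 3, so p_B = (15 − 1)/(65 − 3) = 14/62 ≈ 0.2258.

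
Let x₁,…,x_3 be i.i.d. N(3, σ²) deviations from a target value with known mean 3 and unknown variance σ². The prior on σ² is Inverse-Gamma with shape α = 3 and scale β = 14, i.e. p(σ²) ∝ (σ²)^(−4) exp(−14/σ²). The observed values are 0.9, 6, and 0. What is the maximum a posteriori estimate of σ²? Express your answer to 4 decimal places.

σ̂²_MAP = 4.5827

Sum of squared deviations about the known mean: SS = (0.9−3)² + (6−3)² + (0−3)² = 22.41.
The Normal likelihood contributes (σ²)^(−n/2) exp(−SS/(2σ²)), so the posterior is Inverse-Gamma(α + n/2, β + SS/2) = Inverse-Gamma(4.5, 25.205).
The mode of Inverse-Gamma(a, b) is b/(a+1) = 25.205/5.5 ≈ 4.5827.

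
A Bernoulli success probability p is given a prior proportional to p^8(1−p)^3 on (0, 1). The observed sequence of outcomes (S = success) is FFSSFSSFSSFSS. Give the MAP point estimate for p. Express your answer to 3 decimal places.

The prior density ∝ p^8(1−p)^3 is the kernel of Beta(9, 4).
Data: 8 successes in 13 trials (from the sequence). The binomial likelihood contributes p^8(1−p)^5, so the posterior is Beta(9+8, 4+5) = Beta(17, 9).
For Beta(a, b) with a, b > 1 the mode is (a−1)/(a+b−2) = 16/24 ≈ 0.667.

p̂_MAP = 0.667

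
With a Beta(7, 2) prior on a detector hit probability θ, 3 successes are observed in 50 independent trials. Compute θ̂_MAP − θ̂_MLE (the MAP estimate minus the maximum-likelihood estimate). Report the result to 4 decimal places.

MAP − MLE = 0.0979

Posterior is Beta(10, 49); MAP = (10−1)/(59−2) = 9/57 ≈ 0.15789.
MLE ignores the prior: θ̂_MLE = k/n = 3/50 ≈ 0.06000.
Difference = 9/57 − 3/50 = 93/950 ≈ 0.0979.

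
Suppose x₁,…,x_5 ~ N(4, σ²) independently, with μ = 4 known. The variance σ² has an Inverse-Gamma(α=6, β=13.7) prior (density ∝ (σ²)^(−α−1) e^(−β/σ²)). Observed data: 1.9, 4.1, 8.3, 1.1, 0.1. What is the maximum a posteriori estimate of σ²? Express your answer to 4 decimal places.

Sum of squared deviations about the known mean: SS = (1.9−4)² + (4.1−4)² + (8.3−4)² + (1.1−4)² + (0.1−4)² = 46.53.
The Normal likelihood contributes (σ²)^(−n/2) exp(−SS/(2σ²)), so the posterior is Inverse-Gamma(α + n/2, β + SS/2) = Inverse-Gamma(8.5, 36.965).
The mode of Inverse-Gamma(a, b) is b/(a+1) = 36.965/9.5 ≈ 3.8911.

σ̂²_MAP = 3.8911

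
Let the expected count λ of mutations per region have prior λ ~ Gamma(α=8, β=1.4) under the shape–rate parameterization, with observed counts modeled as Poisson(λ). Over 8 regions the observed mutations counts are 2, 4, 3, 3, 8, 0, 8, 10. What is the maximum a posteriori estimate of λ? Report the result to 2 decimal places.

λ̂_MAP = 4.79

Σxᵢ = 2+4+3+3+8+0+8+10 = 38, with n = 8.
Posterior ∝ λ^7e^(−1.4λ) · λ^38e^(−8λ) = λ^45e^(−9.4λ), i.e. Gamma(shape=46, rate=9.4).
The mode of a Gamma(a, b) with a ≥ 1 (shape–rate) is (a−1)/b = 45/9.4 ≈ 4.79.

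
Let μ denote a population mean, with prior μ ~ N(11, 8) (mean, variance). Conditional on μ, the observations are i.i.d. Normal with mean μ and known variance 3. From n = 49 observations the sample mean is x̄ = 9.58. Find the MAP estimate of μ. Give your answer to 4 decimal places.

μ̂_MAP = 9.5908

n = 49, x̄ = 9.58.
For a Normal prior and Normal likelihood with known variance, the posterior is Normal; its mode equals its mean, the precision-weighted average.
Prior precision 1/σ₀² = 1/8 = 0.125; data precision n/σ² = 49/3.
μ̂ = (0.125·11 + (49/3)·9.58) / (0.125 + 49/3) = (94709/600)/(395/24) = 94709/9875 ≈ 9.5908.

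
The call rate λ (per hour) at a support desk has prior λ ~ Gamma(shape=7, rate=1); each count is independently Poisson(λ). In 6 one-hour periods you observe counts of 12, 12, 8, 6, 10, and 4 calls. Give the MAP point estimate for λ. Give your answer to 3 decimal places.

λ̂_MAP = 8.286

Σxᵢ = 12+12+8+6+10+4 = 52, with n = 6.
Posterior ∝ λ^6e^(−1λ) · λ^52e^(−6λ) = λ^58e^(−7λ), i.e. Gamma(shape=59, rate=7).
The mode of a Gamma(a, b) with a ≥ 1 (shape–rate) is (a−1)/b = 58/7 ≈ 8.286.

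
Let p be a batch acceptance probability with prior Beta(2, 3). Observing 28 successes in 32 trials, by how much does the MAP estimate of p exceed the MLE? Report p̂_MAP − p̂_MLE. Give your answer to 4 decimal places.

MAP − MLE = -0.0464

Posterior is Beta(30, 7); MAP = (30−1)/(37−2) = 29/35 ≈ 0.82857.
MLE ignores the prior: p̂_MLE = k/n = 28/32 ≈ 0.87500.
Difference = 29/35 − 28/32 = -13/280 ≈ -0.0464.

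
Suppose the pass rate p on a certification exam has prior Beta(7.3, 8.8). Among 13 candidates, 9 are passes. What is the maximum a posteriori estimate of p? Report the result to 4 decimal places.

Prior: Beta(7.3, 8.8).
Data: 9 successes in 13 trials. The binomial likelihood contributes p^9(1−p)^4, so the posterior is Beta(7.3+9, 8.8+4) = Beta(16.3, 12.8).
For Beta(a, b) with a, b > 1 the mode is (a−1)/(a+b−2) = 15.3/27.1 ≈ 0.5646.

p̂_MAP = 0.5646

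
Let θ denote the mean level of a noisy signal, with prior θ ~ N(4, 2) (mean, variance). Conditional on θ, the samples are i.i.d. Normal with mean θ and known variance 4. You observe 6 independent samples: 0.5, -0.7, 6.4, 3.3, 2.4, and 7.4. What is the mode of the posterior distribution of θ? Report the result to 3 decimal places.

n = 6; x̄ = (0.5 + (-0.7) + 6.4 + 3.3 + 2.4 + 7.4)/6 = 19.3/6 = 193/60 ≈ 3.2167.
For a Normal prior and Normal likelihood with known variance, the posterior is Normal; its mode equals its mean, the precision-weighted average.
Prior precision 1/σ₀² = 1/2 = 0.5; data precision n/σ² = 6/4 = 1.5.
θ̂ = (0.5·4 + 1.5·(193/60)) / (0.5 + 1.5) = 6.825/2 = 3.4125 ≈ 3.413.

θ̂_MAP = 3.413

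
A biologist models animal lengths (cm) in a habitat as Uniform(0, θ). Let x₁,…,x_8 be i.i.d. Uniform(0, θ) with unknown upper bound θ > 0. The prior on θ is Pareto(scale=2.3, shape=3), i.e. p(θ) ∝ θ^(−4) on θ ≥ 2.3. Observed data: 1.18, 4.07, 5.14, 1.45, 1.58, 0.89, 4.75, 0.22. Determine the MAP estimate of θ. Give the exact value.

The Uniform(0, θ) likelihood is θ^(−n) for θ ≥ max(xᵢ), zero otherwise. Here max(xᵢ) = 5.14.
Posterior ∝ θ^(−4) · θ^(−8) = θ^(−12) on θ ≥ max(2.3, 5.14) = 5.14.
This density is strictly decreasing in θ, so the posterior mode lies at the lower boundary of the support.

θ̂_MAP = 5.14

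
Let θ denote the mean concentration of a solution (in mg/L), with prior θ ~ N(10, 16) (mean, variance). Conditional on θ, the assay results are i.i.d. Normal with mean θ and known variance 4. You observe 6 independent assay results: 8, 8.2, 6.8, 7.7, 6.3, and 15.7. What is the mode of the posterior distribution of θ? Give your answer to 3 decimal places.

θ̂_MAP = 8.832

n = 6; x̄ = (8 + 8.2 + 6.8 + 7.7 + 6.3 + 15.7)/6 = 52.7/6 = 527/60 ≈ 8.7833.
For a Normal prior and Normal likelihood with known variance, the posterior is Normal; its mode equals its mean, the precision-weighted average.
Prior precision 1/σ₀² = 1/16 = 0.0625; data precision n/σ² = 6/4 = 1.5.
θ̂ = (0.0625·10 + 1.5·(527/60)) / (0.0625 + 1.5) = 13.8/1.5625 = 8.832.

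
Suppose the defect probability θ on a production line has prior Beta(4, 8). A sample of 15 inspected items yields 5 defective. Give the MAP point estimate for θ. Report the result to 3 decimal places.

θ̂_MAP = 0.320

Prior: Beta(4, 8).
Data: 5 successes in 15 trials. The binomial likelihood contributes θ^5(1−θ)^10, so the posterior is Beta(4+5, 8+10) = Beta(9, 18).
For Beta(a, b) with a, b > 1 the mode is (a−1)/(a+b−2) = 8/25 ≈ 0.320.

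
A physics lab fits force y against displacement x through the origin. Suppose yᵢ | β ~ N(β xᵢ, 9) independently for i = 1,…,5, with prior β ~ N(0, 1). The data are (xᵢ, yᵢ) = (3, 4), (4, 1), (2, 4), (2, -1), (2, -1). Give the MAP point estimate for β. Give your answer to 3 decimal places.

log p(β | y) = −Σ(yᵢ − βxᵢ)²/(2·9) − β²/(2·1) + const.
Setting the derivative to zero: Σxᵢ(yᵢ − βxᵢ)/9 − β/1 = 0, so β = Σxᵢyᵢ / (Σxᵢ² + σ²/τ²).
Σxᵢyᵢ = 3·4 + 4·1 + 2·4 + 2·(-1) + 2·(-1) = 20; Σxᵢ² = 37; σ²/τ² = 9.
β̂_MAP = 20 / (37 + 9) = 20/46 ≈ 0.435.

β̂_MAP = 0.435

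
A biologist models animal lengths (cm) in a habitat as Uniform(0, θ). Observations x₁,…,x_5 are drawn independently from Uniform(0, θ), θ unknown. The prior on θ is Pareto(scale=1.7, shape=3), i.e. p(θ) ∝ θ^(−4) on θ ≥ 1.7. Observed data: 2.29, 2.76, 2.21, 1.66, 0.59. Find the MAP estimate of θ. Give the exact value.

θ̂_MAP = 2.76

The Uniform(0, θ) likelihood is θ^(−n) for θ ≥ max(xᵢ), zero otherwise. Here max(xᵢ) = 2.76.
Posterior ∝ θ^(−4) · θ^(−5) = θ^(−9) on θ ≥ max(1.7, 2.76) = 2.76.
This density is strictly decreasing in θ, so the posterior mode lies at the lower boundary of the support.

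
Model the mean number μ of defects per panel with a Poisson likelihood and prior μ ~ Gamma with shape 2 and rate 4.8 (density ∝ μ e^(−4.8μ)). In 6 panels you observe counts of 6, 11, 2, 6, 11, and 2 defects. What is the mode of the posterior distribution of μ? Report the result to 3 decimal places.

μ̂_MAP = 3.611

Σxᵢ = 6+11+2+6+11+2 = 38, with n = 6.
Posterior ∝ μe^(−4.8μ) · μ^38e^(−6μ) = μ^39e^(−10.8μ), i.e. Gamma(shape=40, rate=10.8).
The mode of a Gamma(a, b) with a ≥ 1 (shape–rate) is (a−1)/b = 39/10.8 ≈ 3.611.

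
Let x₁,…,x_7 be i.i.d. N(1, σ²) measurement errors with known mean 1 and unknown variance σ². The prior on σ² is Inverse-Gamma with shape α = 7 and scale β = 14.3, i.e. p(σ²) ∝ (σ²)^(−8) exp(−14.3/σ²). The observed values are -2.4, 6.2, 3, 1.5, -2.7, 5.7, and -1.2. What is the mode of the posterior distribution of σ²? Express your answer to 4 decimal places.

Sum of squared deviations about the known mean: SS = (-2.4−1)² + (6.2−1)² + (3−1)² + (1.5−1)² + (-2.7−1)² + (5.7−1)² + (-1.2−1)² = 83.47.
The Normal likelihood contributes (σ²)^(−n/2) exp(−SS/(2σ²)), so the posterior is Inverse-Gamma(α + n/2, β + SS/2) = Inverse-Gamma(10.5, 56.035).
The mode of Inverse-Gamma(a, b) is b/(a+1) = 56.035/11.5 ≈ 4.8726.

σ̂²_MAP = 4.8726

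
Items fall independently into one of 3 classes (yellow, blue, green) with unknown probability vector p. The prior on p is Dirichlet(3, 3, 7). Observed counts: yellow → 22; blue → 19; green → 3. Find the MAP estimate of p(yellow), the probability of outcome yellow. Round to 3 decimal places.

The posterior is Dirichlet(αᵢ + nᵢ) = Dirichlet(25, 22, 10).
For a Dirichlet(a₁,…,a_K) with all aᵢ > 1, the mode has j-th component (aⱼ − 1)/(Σaᵢ − K).
Here Σaᵢ = 57 and K = 3, so p(yellow) = (25 − 1)/(57 − 3) = 24/54 ≈ 0.444.

MAP estimate of p(yellow) = 0.444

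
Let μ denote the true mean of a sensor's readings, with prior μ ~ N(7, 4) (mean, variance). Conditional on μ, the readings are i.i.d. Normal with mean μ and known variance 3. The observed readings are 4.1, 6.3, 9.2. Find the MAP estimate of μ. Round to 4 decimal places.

μ̂_MAP = 6.6267

n = 3; x̄ = (4.1 + 6.3 + 9.2)/3 = 19.6/3 = 98/15 ≈ 6.5333.
For a Normal prior and Normal likelihood with known variance, the posterior is Normal; its mode equals its mean, the precision-weighted average.
Prior precision 1/σ₀² = 1/4 = 0.25; data precision n/σ² = 3/3 = 1.
μ̂ = (0.25·7 + 1·(98/15)) / (0.25 + 1) = (497/60)/1.25 = 497/75 ≈ 6.6267.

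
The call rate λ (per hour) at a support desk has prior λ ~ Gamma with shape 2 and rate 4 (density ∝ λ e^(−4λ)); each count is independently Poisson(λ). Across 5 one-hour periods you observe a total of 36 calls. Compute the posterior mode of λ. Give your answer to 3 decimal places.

λ̂_MAP = 4.111

Σxᵢ = 36, n = 5.
Posterior ∝ λe^(−4λ) · λ^36e^(−5λ) = λ^37e^(−9λ), i.e. Gamma(shape=38, rate=9).
The mode of a Gamma(a, b) with a ≥ 1 (shape–rate) is (a−1)/b = 37/9 ≈ 4.111.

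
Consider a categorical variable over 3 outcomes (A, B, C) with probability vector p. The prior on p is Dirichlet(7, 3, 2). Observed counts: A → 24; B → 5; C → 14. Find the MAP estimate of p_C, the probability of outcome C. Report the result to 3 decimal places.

MAP estimate of p_C = 0.288

The posterior is Dirichlet(αᵢ + nᵢ) = Dirichlet(31, 8, 16).
For a Dirichlet(a₁,…,a_K) with all aᵢ > 1, the mode has j-th component (aⱼ − 1)/(Σaᵢ − K).
Here Σaᵢ = 55 and K = 3, so p_C = (16 − 1)/(55 − 3) = 15/52 ≈ 0.288.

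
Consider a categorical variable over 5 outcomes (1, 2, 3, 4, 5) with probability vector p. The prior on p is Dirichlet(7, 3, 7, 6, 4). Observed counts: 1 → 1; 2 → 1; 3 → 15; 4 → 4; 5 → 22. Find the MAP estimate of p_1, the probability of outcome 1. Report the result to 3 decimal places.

The posterior is Dirichlet(αᵢ + nᵢ) = Dirichlet(8, 4, 22, 10, 26).
For a Dirichlet(a₁,…,a_K) with all aᵢ > 1, the mode has j-th component (aⱼ − 1)/(Σaᵢ − K).
Here Σaᵢ = 70 and K = 5, so p_1 = (8 − 1)/(70 − 5) = 7/65 ≈ 0.108.

MAP estimate: 0.108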